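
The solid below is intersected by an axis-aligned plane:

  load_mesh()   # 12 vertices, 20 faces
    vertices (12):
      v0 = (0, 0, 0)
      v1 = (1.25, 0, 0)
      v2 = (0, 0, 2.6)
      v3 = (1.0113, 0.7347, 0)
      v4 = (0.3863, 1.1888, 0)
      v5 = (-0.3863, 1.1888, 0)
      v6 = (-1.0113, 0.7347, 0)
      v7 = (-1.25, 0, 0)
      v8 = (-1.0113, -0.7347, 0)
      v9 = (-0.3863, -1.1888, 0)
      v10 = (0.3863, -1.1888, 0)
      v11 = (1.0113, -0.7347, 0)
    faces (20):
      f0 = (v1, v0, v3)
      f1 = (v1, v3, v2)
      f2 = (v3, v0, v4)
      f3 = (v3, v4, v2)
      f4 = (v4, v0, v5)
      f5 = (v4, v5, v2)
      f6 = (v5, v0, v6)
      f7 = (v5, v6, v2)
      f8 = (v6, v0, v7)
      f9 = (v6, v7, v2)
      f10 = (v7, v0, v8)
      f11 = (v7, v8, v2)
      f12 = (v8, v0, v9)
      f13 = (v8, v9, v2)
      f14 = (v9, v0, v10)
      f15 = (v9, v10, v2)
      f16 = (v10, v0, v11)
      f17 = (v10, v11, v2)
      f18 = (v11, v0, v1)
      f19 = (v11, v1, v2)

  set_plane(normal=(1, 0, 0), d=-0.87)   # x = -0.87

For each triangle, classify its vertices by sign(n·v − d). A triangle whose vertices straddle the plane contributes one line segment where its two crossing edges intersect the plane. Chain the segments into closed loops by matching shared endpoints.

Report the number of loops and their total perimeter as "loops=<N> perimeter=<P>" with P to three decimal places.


Straddling triangles (8 of 20):
  (v5,v0,v6) [++-] → (-0.87, 0.632047, 0)–(-0.87, 0.837363, 0)  len=0.2053
  (v5,v6,v2) [+-+] → (-0.87, 0.837363, 0)–(-0.87, 0.632047, 0.363275)  len=0.4173
  (v6,v0,v7) [-+-] → (-0.87, 0.632047, 0)–(-0.87, 0, 0)  len=0.6320
  (v6,v7,v2) [--+] → (-0.87, 0, 0.7904)–(-0.87, 0.632047, 0.363275)  len=0.7628
  (v7,v0,v8) [-+-] → (-0.87, 0, 0)–(-0.87, -0.632047, 0)  len=0.6320
  (v7,v8,v2) [--+] → (-0.87, -0.632047, 0.363275)–(-0.87, 0, 0.7904)  len=0.7628
  (v8,v0,v9) [-++] → (-0.87, -0.632047, 0)–(-0.87, -0.837363, 0)  len=0.2053
  (v8,v9,v2) [-++] → (-0.87, -0.837363, 0)–(-0.87, -0.632047, 0.363275)  len=0.4173

Chained into 1 loop(s):
  loop 1: 8 segments, perimeter = 4.0350
Total perimeter = 4.035

loops=1 perimeter=4.035


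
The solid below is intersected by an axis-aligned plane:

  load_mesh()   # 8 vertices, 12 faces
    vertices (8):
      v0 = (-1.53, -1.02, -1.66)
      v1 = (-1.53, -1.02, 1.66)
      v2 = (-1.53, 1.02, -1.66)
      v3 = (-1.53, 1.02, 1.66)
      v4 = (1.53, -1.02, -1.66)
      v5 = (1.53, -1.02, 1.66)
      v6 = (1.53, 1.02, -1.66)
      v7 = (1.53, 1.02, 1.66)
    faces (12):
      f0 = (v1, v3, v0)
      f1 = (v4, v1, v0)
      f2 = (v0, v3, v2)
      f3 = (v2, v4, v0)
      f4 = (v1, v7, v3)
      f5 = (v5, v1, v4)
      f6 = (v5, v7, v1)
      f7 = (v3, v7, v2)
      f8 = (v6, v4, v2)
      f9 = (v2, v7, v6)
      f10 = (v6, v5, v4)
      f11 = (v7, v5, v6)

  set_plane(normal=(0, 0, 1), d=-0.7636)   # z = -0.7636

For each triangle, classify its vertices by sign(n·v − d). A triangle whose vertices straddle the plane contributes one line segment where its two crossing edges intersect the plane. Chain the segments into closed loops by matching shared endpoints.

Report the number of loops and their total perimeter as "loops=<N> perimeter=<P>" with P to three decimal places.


loops=1 perimeter=10.200

Straddling triangles (8 of 12):
  (v1,v3,v0) [++-] → (-1.53, -0.4692, -0.7636)–(-1.53, -1.02, -0.7636)  len=0.5508
  (v4,v1,v0) [-+-] → (0.7038, -1.02, -0.7636)–(-1.53, -1.02, -0.7636)  len=2.2338
  (v0,v3,v2) [-+-] → (-1.53, -0.4692, -0.7636)–(-1.53, 1.02, -0.7636)  len=1.4892
  (v5,v1,v4) [++-] → (0.7038, -1.02, -0.7636)–(1.53, -1.02, -0.7636)  len=0.8262
  (v3,v7,v2) [++-] → (-0.7038, 1.02, -0.7636)–(-1.53, 1.02, -0.7636)  len=0.8262
  (v2,v7,v6) [-+-] → (-0.7038, 1.02, -0.7636)–(1.53, 1.02, -0.7636)  len=2.2338
  (v6,v5,v4) [-+-] → (1.53, 0.4692, -0.7636)–(1.53, -1.02, -0.7636)  len=1.4892
  (v7,v5,v6) [++-] → (1.53, 0.4692, -0.7636)–(1.53, 1.02, -0.7636)  len=0.5508

Chained into 1 loop(s):
  loop 1: 8 segments, perimeter = 10.2000
Total perimeter = 10.200


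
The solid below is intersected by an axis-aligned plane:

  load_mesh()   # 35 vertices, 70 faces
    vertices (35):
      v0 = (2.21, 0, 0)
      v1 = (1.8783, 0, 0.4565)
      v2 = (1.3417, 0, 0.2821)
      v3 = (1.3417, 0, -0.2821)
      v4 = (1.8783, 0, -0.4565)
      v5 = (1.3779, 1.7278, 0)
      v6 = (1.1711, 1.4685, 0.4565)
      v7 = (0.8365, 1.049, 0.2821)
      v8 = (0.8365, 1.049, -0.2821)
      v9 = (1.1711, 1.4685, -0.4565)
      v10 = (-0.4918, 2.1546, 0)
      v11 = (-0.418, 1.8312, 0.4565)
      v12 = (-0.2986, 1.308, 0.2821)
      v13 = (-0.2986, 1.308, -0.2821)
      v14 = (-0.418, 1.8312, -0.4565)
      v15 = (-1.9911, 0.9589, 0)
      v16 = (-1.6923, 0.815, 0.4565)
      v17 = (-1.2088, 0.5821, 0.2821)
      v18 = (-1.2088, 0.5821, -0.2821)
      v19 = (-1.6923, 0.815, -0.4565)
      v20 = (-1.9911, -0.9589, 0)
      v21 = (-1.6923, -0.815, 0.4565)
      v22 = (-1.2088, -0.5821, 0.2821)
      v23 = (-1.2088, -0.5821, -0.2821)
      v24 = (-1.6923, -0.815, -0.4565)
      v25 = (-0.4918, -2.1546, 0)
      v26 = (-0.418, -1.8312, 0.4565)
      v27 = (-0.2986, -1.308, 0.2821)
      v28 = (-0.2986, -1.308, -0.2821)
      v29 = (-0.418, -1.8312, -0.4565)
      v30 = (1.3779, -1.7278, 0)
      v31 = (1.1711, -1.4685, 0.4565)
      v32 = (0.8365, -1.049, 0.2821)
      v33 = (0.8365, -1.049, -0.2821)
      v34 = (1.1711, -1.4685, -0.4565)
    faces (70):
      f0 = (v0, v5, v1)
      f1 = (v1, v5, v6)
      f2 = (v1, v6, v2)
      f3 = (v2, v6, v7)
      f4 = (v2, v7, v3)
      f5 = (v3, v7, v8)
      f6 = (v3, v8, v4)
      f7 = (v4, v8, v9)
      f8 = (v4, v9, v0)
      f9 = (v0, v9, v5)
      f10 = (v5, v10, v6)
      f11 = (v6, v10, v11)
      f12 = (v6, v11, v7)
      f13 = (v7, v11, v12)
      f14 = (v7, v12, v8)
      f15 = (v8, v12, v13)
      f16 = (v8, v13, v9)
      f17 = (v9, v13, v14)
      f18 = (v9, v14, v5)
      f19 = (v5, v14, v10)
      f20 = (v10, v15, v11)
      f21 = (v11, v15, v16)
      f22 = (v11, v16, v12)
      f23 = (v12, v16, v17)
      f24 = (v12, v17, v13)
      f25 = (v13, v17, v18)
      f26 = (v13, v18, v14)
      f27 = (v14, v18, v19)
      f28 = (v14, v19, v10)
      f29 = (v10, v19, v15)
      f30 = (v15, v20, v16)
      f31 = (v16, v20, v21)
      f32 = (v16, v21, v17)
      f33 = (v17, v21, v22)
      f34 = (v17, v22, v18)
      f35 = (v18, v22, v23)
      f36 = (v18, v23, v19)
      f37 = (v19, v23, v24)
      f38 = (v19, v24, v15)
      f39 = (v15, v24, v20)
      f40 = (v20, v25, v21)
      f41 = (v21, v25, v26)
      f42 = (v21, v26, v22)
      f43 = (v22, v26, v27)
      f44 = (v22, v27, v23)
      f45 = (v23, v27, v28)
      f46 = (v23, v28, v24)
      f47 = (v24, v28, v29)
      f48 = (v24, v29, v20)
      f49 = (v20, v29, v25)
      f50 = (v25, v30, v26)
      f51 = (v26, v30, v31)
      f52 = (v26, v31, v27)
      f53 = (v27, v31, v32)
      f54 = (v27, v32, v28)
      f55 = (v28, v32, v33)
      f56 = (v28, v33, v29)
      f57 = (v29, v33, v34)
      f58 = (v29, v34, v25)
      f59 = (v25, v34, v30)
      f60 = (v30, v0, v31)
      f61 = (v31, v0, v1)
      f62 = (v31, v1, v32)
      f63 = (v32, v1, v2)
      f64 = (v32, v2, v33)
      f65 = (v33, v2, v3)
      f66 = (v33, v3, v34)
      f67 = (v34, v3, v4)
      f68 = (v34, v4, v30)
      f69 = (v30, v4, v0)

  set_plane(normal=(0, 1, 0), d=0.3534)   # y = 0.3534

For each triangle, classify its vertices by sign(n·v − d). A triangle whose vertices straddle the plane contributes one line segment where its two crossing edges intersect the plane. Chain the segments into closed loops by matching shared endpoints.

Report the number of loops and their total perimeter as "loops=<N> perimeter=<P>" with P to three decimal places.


loops=2 perimeter=5.505

Straddling triangles (20 of 70):
  (v0,v5,v1) [-+-] → (2.0398, 0.3534, 0)–(1.77595, 0.3534, 0.363129)  len=0.4489
  (v1,v5,v6) [-++] → (1.77595, 0.3534, 0.363129)–(1.70811, 0.3534, 0.4565)  len=0.1154
  (v1,v6,v2) [-+-] → (1.70811, 0.3534, 0.4565)–(1.30064, 0.3534, 0.32407)  len=0.4284
  (v2,v6,v7) [-++] → (1.30064, 0.3534, 0.32407)–(1.1715, 0.3534, 0.2821)  len=0.1358
  (v2,v7,v3) [-+-] → (1.1715, 0.3534, 0.2821)–(1.1715, 0.3534, -0.0920254)  len=0.3741
  (v3,v7,v8) [-++] → (1.1715, 0.3534, -0.0920254)–(1.1715, 0.3534, -0.2821)  len=0.1901
  (v3,v8,v4) [-+-] → (1.1715, 0.3534, -0.2821)–(1.52733, 0.3534, -0.397746)  len=0.3741
  (v4,v8,v9) [-++] → (1.52733, 0.3534, -0.397746)–(1.70811, 0.3534, -0.4565)  len=0.1901
  (v4,v9,v0) [-+-] → (1.70811, 0.3534, -0.4565)–(1.95998, 0.3534, -0.109858)  len=0.4285
  (v0,v9,v5) [-++] → (1.95998, 0.3534, -0.109858)–(2.0398, 0.3534, 0)  len=0.1358
  (v15,v20,v16) [+-+] → (-1.9911, 0.3534, 0)–(-1.77005, 0.3534, 0.337711)  len=0.4036
  (v16,v20,v21) [+--] → (-1.77005, 0.3534, 0.337711)–(-1.6923, 0.3534, 0.4565)  len=0.1420
  (v16,v21,v17) [+-+] → (-1.6923, 0.3534, 0.4565)–(-1.28795, 0.3534, 0.310649)  len=0.4299
  (v17,v21,v22) [+--] → (-1.28795, 0.3534, 0.310649)–(-1.2088, 0.3534, 0.2821)  len=0.0841
  (v17,v22,v18) [+-+] → (-1.2088, 0.3534, 0.2821)–(-1.2088, 0.3534, -0.171266)  len=0.4534
  (v18,v22,v23) [+--] → (-1.2088, 0.3534, -0.171266)–(-1.2088, 0.3534, -0.2821)  len=0.1108
  (v18,v23,v19) [+-+] → (-1.2088, 0.3534, -0.2821)–(-1.53255, 0.3534, -0.398878)  len=0.3442
  (v19,v23,v24) [+--] → (-1.53255, 0.3534, -0.398878)–(-1.6923, 0.3534, -0.4565)  len=0.1698
  (v19,v24,v15) [+-+] → (-1.6923, 0.3534, -0.4565)–(-1.88911, 0.3534, -0.155821)  len=0.3594
  (v15,v24,v20) [+--] → (-1.88911, 0.3534, -0.155821)–(-1.9911, 0.3534, 0)  len=0.1862

Chained into 2 loop(s):
  loop 1: 10 segments, perimeter = 2.8212
  loop 2: 10 segments, perimeter = 2.6834
Total perimeter = 5.505


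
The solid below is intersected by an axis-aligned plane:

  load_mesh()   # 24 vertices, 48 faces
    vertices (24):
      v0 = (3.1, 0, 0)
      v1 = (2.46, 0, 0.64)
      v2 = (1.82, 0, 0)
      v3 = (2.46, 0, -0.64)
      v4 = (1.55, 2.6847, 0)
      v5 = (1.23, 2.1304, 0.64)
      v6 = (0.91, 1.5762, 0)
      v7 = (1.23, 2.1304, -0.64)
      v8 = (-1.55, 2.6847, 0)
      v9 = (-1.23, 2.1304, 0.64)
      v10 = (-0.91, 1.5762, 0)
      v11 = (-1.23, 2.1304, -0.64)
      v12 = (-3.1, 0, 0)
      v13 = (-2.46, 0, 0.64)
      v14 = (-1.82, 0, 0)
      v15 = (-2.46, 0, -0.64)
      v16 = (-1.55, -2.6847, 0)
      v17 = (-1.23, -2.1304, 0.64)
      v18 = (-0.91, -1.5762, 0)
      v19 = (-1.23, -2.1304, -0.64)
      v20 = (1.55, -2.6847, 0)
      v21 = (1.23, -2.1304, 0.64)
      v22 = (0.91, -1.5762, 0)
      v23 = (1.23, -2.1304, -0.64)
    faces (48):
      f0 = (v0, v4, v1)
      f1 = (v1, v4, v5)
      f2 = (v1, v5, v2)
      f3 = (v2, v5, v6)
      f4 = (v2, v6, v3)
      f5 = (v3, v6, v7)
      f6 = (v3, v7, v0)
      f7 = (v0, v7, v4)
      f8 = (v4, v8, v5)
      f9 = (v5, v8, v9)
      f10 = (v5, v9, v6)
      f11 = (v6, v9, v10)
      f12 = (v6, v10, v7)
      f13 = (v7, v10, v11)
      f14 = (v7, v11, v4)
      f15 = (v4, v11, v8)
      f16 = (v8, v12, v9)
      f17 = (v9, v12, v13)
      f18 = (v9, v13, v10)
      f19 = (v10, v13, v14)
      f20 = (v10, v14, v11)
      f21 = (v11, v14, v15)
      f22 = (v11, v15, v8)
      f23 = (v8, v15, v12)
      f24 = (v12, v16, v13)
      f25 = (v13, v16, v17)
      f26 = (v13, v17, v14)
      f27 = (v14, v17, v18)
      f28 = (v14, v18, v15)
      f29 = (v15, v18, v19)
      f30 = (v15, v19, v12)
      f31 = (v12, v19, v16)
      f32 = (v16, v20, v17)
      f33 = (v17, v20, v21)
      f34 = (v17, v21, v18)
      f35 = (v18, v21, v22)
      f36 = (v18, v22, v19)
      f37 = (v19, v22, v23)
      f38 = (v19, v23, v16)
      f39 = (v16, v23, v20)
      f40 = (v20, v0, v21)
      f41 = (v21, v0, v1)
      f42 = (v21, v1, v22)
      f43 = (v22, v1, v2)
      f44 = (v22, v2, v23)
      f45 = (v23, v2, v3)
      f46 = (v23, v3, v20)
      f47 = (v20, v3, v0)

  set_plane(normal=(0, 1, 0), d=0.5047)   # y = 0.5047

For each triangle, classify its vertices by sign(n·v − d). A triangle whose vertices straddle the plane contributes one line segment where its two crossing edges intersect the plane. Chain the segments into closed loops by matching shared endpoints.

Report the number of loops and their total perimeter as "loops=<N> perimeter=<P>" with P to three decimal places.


Straddling triangles (16 of 48):
  (v0,v4,v1) [-+-] → (2.80861, 0.5047, 0)–(2.28893, 0.5047, 0.519686)  len=0.7349
  (v1,v4,v5) [-++] → (2.28893, 0.5047, 0.519686)–(2.16861, 0.5047, 0.64)  len=0.1702
  (v1,v5,v2) [-+-] → (2.16861, 0.5047, 0.64)–(1.68023, 0.5047, 0.151618)  len=0.6907
  (v2,v5,v6) [-++] → (1.68023, 0.5047, 0.151618)–(1.52862, 0.5047, 0)  len=0.2144
  (v2,v6,v3) [-+-] → (1.52862, 0.5047, 0)–(1.96369, 0.5047, -0.435072)  len=0.6153
  (v3,v6,v7) [-++] → (1.96369, 0.5047, -0.435072)–(2.16861, 0.5047, -0.64)  len=0.2898
  (v3,v7,v0) [-+-] → (2.16861, 0.5047, -0.64)–(2.65699, 0.5047, -0.151618)  len=0.6907
  (v0,v7,v4) [-++] → (2.65699, 0.5047, -0.151618)–(2.80861, 0.5047, 0)  len=0.2144
  (v8,v12,v9) [+-+] → (-2.80861, 0.5047, 0)–(-2.65699, 0.5047, 0.151618)  len=0.2144
  (v9,v12,v13) [+--] → (-2.65699, 0.5047, 0.151618)–(-2.16861, 0.5047, 0.64)  len=0.6907
  (v9,v13,v10) [+-+] → (-2.16861, 0.5047, 0.64)–(-1.96369, 0.5047, 0.435072)  len=0.2898
  (v10,v13,v14) [+--] → (-1.96369, 0.5047, 0.435072)–(-1.52862, 0.5047, 0)  len=0.6153
  (v10,v14,v11) [+-+] → (-1.52862, 0.5047, 0)–(-1.68023, 0.5047, -0.151618)  len=0.2144
  (v11,v14,v15) [+--] → (-1.68023, 0.5047, -0.151618)–(-2.16861, 0.5047, -0.64)  len=0.6907
  (v11,v15,v8) [+-+] → (-2.16861, 0.5047, -0.64)–(-2.28893, 0.5047, -0.519686)  len=0.1702
  (v8,v15,v12) [+--] → (-2.28893, 0.5047, -0.519686)–(-2.80861, 0.5047, 0)  len=0.7349

Chained into 2 loop(s):
  loop 1: 8 segments, perimeter = 3.6204
  loop 2: 8 segments, perimeter = 3.6204
Total perimeter = 7.241

loops=2 perimeter=7.241


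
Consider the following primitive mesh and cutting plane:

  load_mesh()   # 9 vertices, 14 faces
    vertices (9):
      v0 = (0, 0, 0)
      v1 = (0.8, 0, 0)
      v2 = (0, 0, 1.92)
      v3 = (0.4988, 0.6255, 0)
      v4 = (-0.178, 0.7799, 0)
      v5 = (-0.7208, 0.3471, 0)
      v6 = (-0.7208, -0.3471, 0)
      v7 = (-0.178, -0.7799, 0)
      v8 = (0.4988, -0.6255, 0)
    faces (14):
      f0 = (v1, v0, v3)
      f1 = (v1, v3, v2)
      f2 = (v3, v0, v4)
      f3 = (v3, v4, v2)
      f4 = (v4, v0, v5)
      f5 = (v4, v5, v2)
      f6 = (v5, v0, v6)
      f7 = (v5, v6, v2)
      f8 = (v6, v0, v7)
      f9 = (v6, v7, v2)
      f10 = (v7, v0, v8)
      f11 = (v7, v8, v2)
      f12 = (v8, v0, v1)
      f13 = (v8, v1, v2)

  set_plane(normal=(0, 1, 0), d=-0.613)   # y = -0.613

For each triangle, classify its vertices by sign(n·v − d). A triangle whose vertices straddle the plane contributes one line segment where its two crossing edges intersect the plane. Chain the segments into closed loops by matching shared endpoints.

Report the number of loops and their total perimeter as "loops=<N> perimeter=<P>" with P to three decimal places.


Straddling triangles (6 of 14):
  (v6,v0,v7) [++-] → (-0.139908, -0.613, 0)–(-0.387319, -0.613, 0)  len=0.2474
  (v6,v7,v2) [+-+] → (-0.387319, -0.613, 0)–(-0.139908, -0.613, 0.410883)  len=0.4796
  (v7,v0,v8) [-+-] → (-0.139908, -0.613, 0)–(0.488832, -0.613, 0)  len=0.6287
  (v7,v8,v2) [--+] → (0.488832, -0.613, 0.0383693)–(-0.139908, -0.613, 0.410883)  len=0.7308
  (v8,v0,v1) [-++] → (0.488832, -0.613, 0)–(0.504819, -0.613, 0)  len=0.0160
  (v8,v1,v2) [-++] → (0.504819, -0.613, 0)–(0.488832, -0.613, 0.0383693)  len=0.0416

Chained into 1 loop(s):
  loop 1: 6 segments, perimeter = 2.1441
Total perimeter = 2.144

loops=1 perimeter=2.144


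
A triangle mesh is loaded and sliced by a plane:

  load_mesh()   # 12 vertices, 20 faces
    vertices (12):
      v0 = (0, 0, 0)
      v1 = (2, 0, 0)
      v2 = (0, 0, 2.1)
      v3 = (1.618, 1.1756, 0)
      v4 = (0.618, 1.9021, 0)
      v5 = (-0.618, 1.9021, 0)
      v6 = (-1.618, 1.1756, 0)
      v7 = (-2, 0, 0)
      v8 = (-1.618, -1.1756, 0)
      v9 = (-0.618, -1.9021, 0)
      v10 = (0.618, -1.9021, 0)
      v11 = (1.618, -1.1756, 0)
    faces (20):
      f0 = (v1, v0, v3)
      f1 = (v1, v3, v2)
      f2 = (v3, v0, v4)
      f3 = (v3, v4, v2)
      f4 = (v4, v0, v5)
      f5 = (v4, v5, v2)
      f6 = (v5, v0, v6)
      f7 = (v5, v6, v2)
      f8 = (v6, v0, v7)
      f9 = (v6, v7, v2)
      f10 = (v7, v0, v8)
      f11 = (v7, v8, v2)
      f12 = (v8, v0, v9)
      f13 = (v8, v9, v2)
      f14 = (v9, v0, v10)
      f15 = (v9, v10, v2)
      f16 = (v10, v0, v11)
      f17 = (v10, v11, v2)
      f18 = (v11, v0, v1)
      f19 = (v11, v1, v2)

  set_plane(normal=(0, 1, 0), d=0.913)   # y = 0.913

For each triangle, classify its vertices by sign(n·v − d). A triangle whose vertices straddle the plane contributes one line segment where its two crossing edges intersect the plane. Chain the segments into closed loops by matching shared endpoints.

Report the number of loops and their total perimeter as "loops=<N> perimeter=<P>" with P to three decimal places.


loops=1 perimeter=7.584

Straddling triangles (10 of 20):
  (v1,v0,v3) [--+] → (1.25658, 0.913, 0)–(1.70333, 0.913, 0)  len=0.4468
  (v1,v3,v2) [-+-] → (1.70333, 0.913, 0)–(1.25658, 0.913, 0.469088)  len=0.6478
  (v3,v0,v4) [+-+] → (1.25658, 0.913, 0)–(0.296637, 0.913, 0)  len=0.9599
  (v3,v4,v2) [++-] → (0.296637, 0.913, 1.09201)–(1.25658, 0.913, 0.469088)  len=1.1443
  (v4,v0,v5) [+-+] → (0.296637, 0.913, 0)–(-0.296637, 0.913, 0)  len=0.5933
  (v4,v5,v2) [++-] → (-0.296637, 0.913, 1.09201)–(0.296637, 0.913, 1.09201)  len=0.5933
  (v5,v0,v6) [+-+] → (-0.296637, 0.913, 0)–(-1.25658, 0.913, 0)  len=0.9599
  (v5,v6,v2) [++-] → (-1.25658, 0.913, 0.469088)–(-0.296637, 0.913, 1.09201)  len=1.1443
  (v6,v0,v7) [+--] → (-1.25658, 0.913, 0)–(-1.70333, 0.913, 0)  len=0.4468
  (v6,v7,v2) [+--] → (-1.70333, 0.913, 0)–(-1.25658, 0.913, 0.469088)  len=0.6478

Chained into 1 loop(s):
  loop 1: 10 segments, perimeter = 7.5842
Total perimeter = 7.584


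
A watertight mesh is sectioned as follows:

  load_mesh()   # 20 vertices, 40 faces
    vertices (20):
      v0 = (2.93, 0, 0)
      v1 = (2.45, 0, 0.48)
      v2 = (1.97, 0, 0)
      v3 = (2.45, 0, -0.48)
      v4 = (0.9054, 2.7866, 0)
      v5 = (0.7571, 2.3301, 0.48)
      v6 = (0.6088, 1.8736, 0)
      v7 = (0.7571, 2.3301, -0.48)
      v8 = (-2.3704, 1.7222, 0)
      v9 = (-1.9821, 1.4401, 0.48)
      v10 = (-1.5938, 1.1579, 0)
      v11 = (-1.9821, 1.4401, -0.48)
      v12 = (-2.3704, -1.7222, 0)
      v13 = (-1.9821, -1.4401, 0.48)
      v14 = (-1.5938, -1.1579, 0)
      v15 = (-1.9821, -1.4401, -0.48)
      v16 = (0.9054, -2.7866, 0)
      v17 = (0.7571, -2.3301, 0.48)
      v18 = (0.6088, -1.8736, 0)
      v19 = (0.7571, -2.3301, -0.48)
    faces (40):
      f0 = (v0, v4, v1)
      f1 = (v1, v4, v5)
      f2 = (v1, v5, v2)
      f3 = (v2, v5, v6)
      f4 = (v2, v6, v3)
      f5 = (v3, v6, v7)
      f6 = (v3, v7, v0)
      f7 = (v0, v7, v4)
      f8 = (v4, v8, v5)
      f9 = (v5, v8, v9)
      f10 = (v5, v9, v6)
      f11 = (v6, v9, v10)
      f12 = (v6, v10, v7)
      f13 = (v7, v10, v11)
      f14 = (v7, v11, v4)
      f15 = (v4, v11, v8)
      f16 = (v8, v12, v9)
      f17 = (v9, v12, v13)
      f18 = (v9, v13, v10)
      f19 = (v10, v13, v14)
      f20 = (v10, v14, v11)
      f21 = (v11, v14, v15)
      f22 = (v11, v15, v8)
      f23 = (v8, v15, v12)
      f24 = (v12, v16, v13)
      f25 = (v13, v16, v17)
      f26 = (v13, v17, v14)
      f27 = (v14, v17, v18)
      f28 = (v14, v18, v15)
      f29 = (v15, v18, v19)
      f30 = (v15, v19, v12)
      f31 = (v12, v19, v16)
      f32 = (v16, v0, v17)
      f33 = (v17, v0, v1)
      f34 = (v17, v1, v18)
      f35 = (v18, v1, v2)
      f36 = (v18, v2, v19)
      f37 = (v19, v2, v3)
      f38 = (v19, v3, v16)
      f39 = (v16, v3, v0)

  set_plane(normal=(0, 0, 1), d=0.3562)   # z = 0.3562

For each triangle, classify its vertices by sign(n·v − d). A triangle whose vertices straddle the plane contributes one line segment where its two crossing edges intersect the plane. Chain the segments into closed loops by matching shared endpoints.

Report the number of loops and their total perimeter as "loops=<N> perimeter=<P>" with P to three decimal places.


Straddling triangles (20 of 40):
  (v0,v4,v1) [--+] → (2.05162, 0.718711, 0.3562)–(2.5738, 0, 0.3562)  len=0.8884
  (v1,v4,v5) [+-+] → (2.05162, 0.718711, 0.3562)–(0.795349, 2.44784, 0.3562)  len=2.1373
  (v1,v5,v2) [++-] → (1.06993, 1.72913, 0.3562)–(2.3262, 0, 0.3562)  len=2.1373
  (v2,v5,v6) [-+-] → (1.06993, 1.72913, 0.3562)–(0.718851, 2.21236, 0.3562)  len=0.5973
  (v4,v8,v5) [--+] → (-0.0495344, 2.17331, 0.3562)–(0.795349, 2.44784, 0.3562)  len=0.8884
  (v5,v8,v9) [+-+] → (-0.0495344, 2.17331, 0.3562)–(-2.08225, 1.51286, 0.3562)  len=2.1373
  (v5,v9,v6) [++-] → (-1.31386, 1.55191, 0.3562)–(0.718851, 2.21236, 0.3562)  len=2.1373
  (v6,v9,v10) [-+-] → (-1.31386, 1.55191, 0.3562)–(-1.88195, 1.36732, 0.3562)  len=0.5973
  (v8,v12,v9) [--+] → (-2.08225, 0.62449, 0.3562)–(-2.08225, 1.51286, 0.3562)  len=0.8884
  (v9,v12,v13) [+-+] → (-2.08225, 0.62449, 0.3562)–(-2.08225, -1.51286, 0.3562)  len=2.1373
  (v9,v13,v10) [++-] → (-1.88195, -0.770033, 0.3562)–(-1.88195, 1.36732, 0.3562)  len=2.1373
  (v10,v13,v14) [-+-] → (-1.88195, -0.770033, 0.3562)–(-1.88195, -1.36732, 0.3562)  len=0.5973
  (v12,v16,v13) [--+] → (-1.23737, -1.78738, 0.3562)–(-2.08225, -1.51286, 0.3562)  len=0.8884
  (v13,v16,v17) [+-+] → (-1.23737, -1.78738, 0.3562)–(0.795349, -2.44784, 0.3562)  len=2.1373
  (v13,v17,v14) [++-] → (0.150764, -2.02777, 0.3562)–(-1.88195, -1.36732, 0.3562)  len=2.1373
  (v14,v17,v18) [-+-] → (0.150764, -2.02777, 0.3562)–(0.718851, -2.21236, 0.3562)  len=0.5973
  (v16,v0,v17) [--+] → (1.31753, -1.72913, 0.3562)–(0.795349, -2.44784, 0.3562)  len=0.8884
  (v17,v0,v1) [+-+] → (1.31753, -1.72913, 0.3562)–(2.5738, 0, 0.3562)  len=2.1373
  (v17,v1,v18) [++-] → (1.97512, -0.483233, 0.3562)–(0.718851, -2.21236, 0.3562)  len=2.1373
  (v18,v1,v2) [-+-] → (1.97512, -0.483233, 0.3562)–(2.3262, 0, 0.3562)  len=0.5973

Chained into 2 loop(s):
  loop 1: 10 segments, perimeter = 15.1285
  loop 2: 10 segments, perimeter = 13.6731
Total perimeter = 28.802

loops=2 perimeter=28.802


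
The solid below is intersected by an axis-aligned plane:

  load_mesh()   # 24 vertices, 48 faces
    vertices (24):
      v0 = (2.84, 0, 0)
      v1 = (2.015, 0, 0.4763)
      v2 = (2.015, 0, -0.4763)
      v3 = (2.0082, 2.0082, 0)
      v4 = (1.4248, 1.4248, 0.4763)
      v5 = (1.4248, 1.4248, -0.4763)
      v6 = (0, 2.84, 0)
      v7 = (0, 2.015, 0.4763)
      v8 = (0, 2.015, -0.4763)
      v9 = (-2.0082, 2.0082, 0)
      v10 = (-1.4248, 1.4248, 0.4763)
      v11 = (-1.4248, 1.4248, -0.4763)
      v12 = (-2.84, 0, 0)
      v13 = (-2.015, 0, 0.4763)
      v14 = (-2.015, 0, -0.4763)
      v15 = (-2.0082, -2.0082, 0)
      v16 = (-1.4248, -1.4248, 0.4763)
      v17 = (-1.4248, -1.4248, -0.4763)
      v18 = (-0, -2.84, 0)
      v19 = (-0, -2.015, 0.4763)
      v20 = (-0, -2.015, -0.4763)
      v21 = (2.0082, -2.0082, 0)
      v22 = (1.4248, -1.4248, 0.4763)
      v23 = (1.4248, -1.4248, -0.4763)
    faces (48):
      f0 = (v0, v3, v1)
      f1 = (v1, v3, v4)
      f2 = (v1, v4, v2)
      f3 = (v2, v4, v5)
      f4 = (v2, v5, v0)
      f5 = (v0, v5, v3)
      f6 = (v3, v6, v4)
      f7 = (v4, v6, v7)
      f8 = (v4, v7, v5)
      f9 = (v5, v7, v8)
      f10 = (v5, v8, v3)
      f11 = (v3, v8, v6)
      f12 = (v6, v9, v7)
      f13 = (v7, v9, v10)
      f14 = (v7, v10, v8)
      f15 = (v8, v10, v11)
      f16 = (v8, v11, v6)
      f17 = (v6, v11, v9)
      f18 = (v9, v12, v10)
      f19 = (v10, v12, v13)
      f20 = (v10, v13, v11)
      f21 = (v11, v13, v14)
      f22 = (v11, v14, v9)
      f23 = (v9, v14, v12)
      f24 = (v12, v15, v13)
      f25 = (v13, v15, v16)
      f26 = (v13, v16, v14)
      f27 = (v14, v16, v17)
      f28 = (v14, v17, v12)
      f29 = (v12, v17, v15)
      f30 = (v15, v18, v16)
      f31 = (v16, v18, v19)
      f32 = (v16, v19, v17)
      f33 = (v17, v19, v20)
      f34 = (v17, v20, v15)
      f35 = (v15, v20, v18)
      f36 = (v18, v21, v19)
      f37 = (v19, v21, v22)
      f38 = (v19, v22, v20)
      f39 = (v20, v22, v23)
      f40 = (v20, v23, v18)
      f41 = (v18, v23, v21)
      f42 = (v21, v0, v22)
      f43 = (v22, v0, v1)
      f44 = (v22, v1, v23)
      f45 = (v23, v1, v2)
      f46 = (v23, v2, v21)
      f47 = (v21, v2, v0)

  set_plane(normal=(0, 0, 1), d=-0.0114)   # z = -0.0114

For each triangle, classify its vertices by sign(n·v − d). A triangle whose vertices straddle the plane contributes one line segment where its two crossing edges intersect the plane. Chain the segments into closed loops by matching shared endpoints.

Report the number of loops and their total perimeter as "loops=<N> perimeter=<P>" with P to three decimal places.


Straddling triangles (32 of 48):
  (v1,v4,v2) [++-] → (1.72696, 0.695349, -0.0114)–(2.015, 0, -0.0114)  len=0.7526
  (v2,v4,v5) [-+-] → (1.72696, 0.695349, -0.0114)–(1.4248, 1.4248, -0.0114)  len=0.7896
  (v2,v5,v0) [--+] → (2.80613, 0.0341019, -0.0114)–(2.82025, 0, -0.0114)  len=0.0369
  (v0,v5,v3) [+-+] → (2.80613, 0.0341019, -0.0114)–(1.99424, 1.99424, -0.0114)  len=2.1216
  (v4,v7,v5) [++-] → (0.729451, 1.71284, -0.0114)–(1.4248, 1.4248, -0.0114)  len=0.7526
  (v5,v7,v8) [-+-] → (0.729451, 1.71284, -0.0114)–(0, 2.015, -0.0114)  len=0.7896
  (v5,v8,v3) [--+] → (1.96013, 2.00836, -0.0114)–(1.99424, 1.99424, -0.0114)  len=0.0369
  (v3,v8,v6) [+-+] → (1.96013, 2.00836, -0.0114)–(0, 2.82025, -0.0114)  len=2.1216
  (v7,v10,v8) [++-] → (-0.695349, 1.72696, -0.0114)–(0, 2.015, -0.0114)  len=0.7526
  (v8,v10,v11) [-+-] → (-0.695349, 1.72696, -0.0114)–(-1.4248, 1.4248, -0.0114)  len=0.7896
  (v8,v11,v6) [--+] → (-0.0341019, 2.80613, -0.0114)–(0, 2.82025, -0.0114)  len=0.0369
  (v6,v11,v9) [+-+] → (-0.0341019, 2.80613, -0.0114)–(-1.99424, 1.99424, -0.0114)  len=2.1216
  (v10,v13,v11) [++-] → (-1.71284, 0.729451, -0.0114)–(-1.4248, 1.4248, -0.0114)  len=0.7526
  (v11,v13,v14) [-+-] → (-1.71284, 0.729451, -0.0114)–(-2.015, 0, -0.0114)  len=0.7896
  (v11,v14,v9) [--+] → (-2.00836, 1.96013, -0.0114)–(-1.99424, 1.99424, -0.0114)  len=0.0369
  (v9,v14,v12) [+-+] → (-2.00836, 1.96013, -0.0114)–(-2.82025, 0, -0.0114)  len=2.1216
  (v13,v16,v14) [++-] → (-1.72696, -0.695349, -0.0114)–(-2.015, 0, -0.0114)  len=0.7526
  (v14,v16,v17) [-+-] → (-1.72696, -0.695349, -0.0114)–(-1.4248, -1.4248, -0.0114)  len=0.7896
  (v14,v17,v12) [--+] → (-2.80613, -0.0341019, -0.0114)–(-2.82025, 0, -0.0114)  len=0.0369
  (v12,v17,v15) [+-+] → (-2.80613, -0.0341019, -0.0114)–(-1.99424, -1.99424, -0.0114)  len=2.1216
  (v16,v19,v17) [++-] → (-0.729451, -1.71284, -0.0114)–(-1.4248, -1.4248, -0.0114)  len=0.7526
  (v17,v19,v20) [-+-] → (-0.729451, -1.71284, -0.0114)–(0, -2.015, -0.0114)  len=0.7896
  (v17,v20,v15) [--+] → (-1.96013, -2.00836, -0.0114)–(-1.99424, -1.99424, -0.0114)  len=0.0369
  (v15,v20,v18) [+-+] → (-1.96013, -2.00836, -0.0114)–(0, -2.82025, -0.0114)  len=2.1216
  (v19,v22,v20) [++-] → (0.695349, -1.72696, -0.0114)–(0, -2.015, -0.0114)  len=0.7526
  (v20,v22,v23) [-+-] → (0.695349, -1.72696, -0.0114)–(1.4248, -1.4248, -0.0114)  len=0.7896
  (v20,v23,v18) [--+] → (0.0341019, -2.80613, -0.0114)–(0, -2.82025, -0.0114)  len=0.0369
  (v18,v23,v21) [+-+] → (0.0341019, -2.80613, -0.0114)–(1.99424, -1.99424, -0.0114)  len=2.1216
  (v22,v1,v23) [++-] → (1.71284, -0.729451, -0.0114)–(1.4248, -1.4248, -0.0114)  len=0.7526
  (v23,v1,v2) [-+-] → (1.71284, -0.729451, -0.0114)–(2.015, 0, -0.0114)  len=0.7896
  (v23,v2,v21) [--+] → (2.00836, -1.96013, -0.0114)–(1.99424, -1.99424, -0.0114)  len=0.0369
  (v21,v2,v0) [+-+] → (2.00836, -1.96013, -0.0114)–(2.82025, 0, -0.0114)  len=2.1216

Chained into 2 loop(s):
  loop 1: 16 segments, perimeter = 12.3376
  loop 2: 16 segments, perimeter = 17.2683
Total perimeter = 29.606

loops=2 perimeter=29.606


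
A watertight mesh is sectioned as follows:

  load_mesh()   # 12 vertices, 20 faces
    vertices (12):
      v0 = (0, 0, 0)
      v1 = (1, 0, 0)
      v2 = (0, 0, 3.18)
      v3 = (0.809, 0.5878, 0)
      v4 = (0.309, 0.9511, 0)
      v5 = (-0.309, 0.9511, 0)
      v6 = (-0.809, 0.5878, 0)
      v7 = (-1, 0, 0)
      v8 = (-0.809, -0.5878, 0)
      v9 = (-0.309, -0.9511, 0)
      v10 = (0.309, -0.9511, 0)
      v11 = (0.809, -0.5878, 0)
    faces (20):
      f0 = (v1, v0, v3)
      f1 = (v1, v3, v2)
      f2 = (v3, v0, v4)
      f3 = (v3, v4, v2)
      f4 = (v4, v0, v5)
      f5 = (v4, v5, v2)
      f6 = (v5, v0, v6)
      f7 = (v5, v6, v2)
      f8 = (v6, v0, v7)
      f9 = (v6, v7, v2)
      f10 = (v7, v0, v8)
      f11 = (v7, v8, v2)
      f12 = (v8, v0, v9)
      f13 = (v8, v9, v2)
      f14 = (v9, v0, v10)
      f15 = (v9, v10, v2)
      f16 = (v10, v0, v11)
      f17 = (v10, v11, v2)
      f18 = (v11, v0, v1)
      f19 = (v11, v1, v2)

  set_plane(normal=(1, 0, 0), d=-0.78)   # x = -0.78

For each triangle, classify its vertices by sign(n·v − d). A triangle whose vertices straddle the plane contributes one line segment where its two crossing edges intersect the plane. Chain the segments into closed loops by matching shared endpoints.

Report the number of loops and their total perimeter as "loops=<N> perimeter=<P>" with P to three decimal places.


Straddling triangles (8 of 20):
  (v5,v0,v6) [++-] → (-0.78, 0.566729, 0)–(-0.78, 0.608871, 0)  len=0.0421
  (v5,v6,v2) [+-+] → (-0.78, 0.608871, 0)–(-0.78, 0.566729, 0.113993)  len=0.1215
  (v6,v0,v7) [-+-] → (-0.78, 0.566729, 0)–(-0.78, 0, 0)  len=0.5667
  (v6,v7,v2) [--+] → (-0.78, 0, 0.6996)–(-0.78, 0.566729, 0.113993)  len=0.8149
  (v7,v0,v8) [-+-] → (-0.78, 0, 0)–(-0.78, -0.566729, 0)  len=0.5667
  (v7,v8,v2) [--+] → (-0.78, -0.566729, 0.113993)–(-0.78, 0, 0.6996)  len=0.8149
  (v8,v0,v9) [-++] → (-0.78, -0.566729, 0)–(-0.78, -0.608871, 0)  len=0.0421
  (v8,v9,v2) [-++] → (-0.78, -0.608871, 0)–(-0.78, -0.566729, 0.113993)  len=0.1215

Chained into 1 loop(s):
  loop 1: 8 segments, perimeter = 3.0907
Total perimeter = 3.091

loops=1 perimeter=3.091


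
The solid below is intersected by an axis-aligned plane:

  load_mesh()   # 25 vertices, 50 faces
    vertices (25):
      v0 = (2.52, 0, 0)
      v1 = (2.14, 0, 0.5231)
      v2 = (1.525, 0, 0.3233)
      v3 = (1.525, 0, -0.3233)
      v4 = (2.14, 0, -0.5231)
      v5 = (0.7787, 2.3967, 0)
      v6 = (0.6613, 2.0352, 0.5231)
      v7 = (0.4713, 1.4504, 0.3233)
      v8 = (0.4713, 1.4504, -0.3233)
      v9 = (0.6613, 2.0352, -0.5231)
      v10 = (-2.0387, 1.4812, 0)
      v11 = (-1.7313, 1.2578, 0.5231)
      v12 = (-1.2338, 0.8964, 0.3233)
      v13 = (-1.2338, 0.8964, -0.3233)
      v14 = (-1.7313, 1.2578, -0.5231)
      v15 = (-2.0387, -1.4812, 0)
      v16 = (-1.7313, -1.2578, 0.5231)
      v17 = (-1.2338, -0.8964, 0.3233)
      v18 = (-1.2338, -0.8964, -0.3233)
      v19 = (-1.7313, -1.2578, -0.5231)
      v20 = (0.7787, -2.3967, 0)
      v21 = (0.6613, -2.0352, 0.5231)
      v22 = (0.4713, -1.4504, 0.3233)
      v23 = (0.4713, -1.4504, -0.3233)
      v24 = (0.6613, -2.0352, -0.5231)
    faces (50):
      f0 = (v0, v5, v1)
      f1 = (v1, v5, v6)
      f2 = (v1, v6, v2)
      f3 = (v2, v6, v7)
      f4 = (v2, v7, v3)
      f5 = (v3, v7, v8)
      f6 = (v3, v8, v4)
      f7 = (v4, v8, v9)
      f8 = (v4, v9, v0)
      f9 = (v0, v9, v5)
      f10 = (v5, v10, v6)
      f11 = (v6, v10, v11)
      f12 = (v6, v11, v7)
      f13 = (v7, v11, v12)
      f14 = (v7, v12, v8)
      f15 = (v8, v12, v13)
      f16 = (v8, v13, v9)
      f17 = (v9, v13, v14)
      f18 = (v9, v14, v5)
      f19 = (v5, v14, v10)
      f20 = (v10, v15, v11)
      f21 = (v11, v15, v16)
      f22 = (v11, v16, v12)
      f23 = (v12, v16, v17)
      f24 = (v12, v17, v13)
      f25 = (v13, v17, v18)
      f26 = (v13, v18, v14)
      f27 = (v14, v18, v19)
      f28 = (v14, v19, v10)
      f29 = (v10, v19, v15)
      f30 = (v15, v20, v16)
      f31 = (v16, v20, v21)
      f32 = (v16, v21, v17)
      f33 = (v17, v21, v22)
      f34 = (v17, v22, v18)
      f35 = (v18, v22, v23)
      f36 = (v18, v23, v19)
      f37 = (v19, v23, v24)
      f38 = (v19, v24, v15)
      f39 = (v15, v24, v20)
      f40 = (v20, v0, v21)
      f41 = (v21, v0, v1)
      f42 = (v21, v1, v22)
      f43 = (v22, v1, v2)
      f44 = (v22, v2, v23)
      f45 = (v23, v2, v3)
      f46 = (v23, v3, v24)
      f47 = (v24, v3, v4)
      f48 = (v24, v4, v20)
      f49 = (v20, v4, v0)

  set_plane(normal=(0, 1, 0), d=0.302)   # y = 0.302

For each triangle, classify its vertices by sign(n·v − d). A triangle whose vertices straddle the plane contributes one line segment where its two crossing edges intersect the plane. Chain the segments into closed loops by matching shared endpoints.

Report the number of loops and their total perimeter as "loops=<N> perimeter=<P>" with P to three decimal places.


Straddling triangles (20 of 50):
  (v0,v5,v1) [-+-] → (2.30058, 0.302, 0)–(1.96847, 0.302, 0.457186)  len=0.5651
  (v1,v5,v6) [-++] → (1.96847, 0.302, 0.457186)–(1.92058, 0.302, 0.5231)  len=0.0815
  (v1,v6,v2) [-+-] → (1.92058, 0.302, 0.5231)–(1.39684, 0.302, 0.352948)  len=0.5507
  (v2,v6,v7) [-++] → (1.39684, 0.302, 0.352948)–(1.3056, 0.302, 0.3233)  len=0.0959
  (v2,v7,v3) [-+-] → (1.3056, 0.302, 0.3233)–(1.3056, 0.302, -0.188666)  len=0.5120
  (v3,v7,v8) [-++] → (1.3056, 0.302, -0.188666)–(1.3056, 0.302, -0.3233)  len=0.1346
  (v3,v8,v4) [-+-] → (1.3056, 0.302, -0.3233)–(1.79255, 0.302, -0.481498)  len=0.5120
  (v4,v8,v9) [-++] → (1.79255, 0.302, -0.481498)–(1.92058, 0.302, -0.5231)  len=0.1346
  (v4,v9,v0) [-+-] → (1.92058, 0.302, -0.5231)–(2.24419, 0.302, -0.077622)  len=0.5506
  (v0,v9,v5) [-++] → (2.24419, 0.302, -0.077622)–(2.30058, 0.302, 0)  len=0.0959
  (v10,v15,v11) [+-+] → (-2.0387, 0.302, 0)–(-1.83857, 0.302, 0.340559)  len=0.3950
  (v11,v15,v16) [+--] → (-1.83857, 0.302, 0.340559)–(-1.7313, 0.302, 0.5231)  len=0.2117
  (v11,v16,v12) [+-+] → (-1.7313, 0.302, 0.5231)–(-1.37107, 0.302, 0.37843)  len=0.3882
  (v12,v16,v17) [+--] → (-1.37107, 0.302, 0.37843)–(-1.2338, 0.302, 0.3233)  len=0.1479
  (v12,v17,v13) [+-+] → (-1.2338, 0.302, 0.3233)–(-1.2338, 0.302, -0.108921)  len=0.4322
  (v13,v17,v18) [+--] → (-1.2338, 0.302, -0.108921)–(-1.2338, 0.302, -0.3233)  len=0.2144
  (v13,v18,v14) [+-+] → (-1.2338, 0.302, -0.3233)–(-1.51056, 0.302, -0.43445)  len=0.2982
  (v14,v18,v19) [+--] → (-1.51056, 0.302, -0.43445)–(-1.7313, 0.302, -0.5231)  len=0.2379
  (v14,v19,v10) [+-+] → (-1.7313, 0.302, -0.5231)–(-1.90636, 0.302, -0.225206)  len=0.3455
  (v10,v19,v15) [+--] → (-1.90636, 0.302, -0.225206)–(-2.0387, 0.302, 0)  len=0.2612

Chained into 2 loop(s):
  loop 1: 10 segments, perimeter = 3.2330
  loop 2: 10 segments, perimeter = 2.9323
Total perimeter = 6.165

loops=2 perimeter=6.165


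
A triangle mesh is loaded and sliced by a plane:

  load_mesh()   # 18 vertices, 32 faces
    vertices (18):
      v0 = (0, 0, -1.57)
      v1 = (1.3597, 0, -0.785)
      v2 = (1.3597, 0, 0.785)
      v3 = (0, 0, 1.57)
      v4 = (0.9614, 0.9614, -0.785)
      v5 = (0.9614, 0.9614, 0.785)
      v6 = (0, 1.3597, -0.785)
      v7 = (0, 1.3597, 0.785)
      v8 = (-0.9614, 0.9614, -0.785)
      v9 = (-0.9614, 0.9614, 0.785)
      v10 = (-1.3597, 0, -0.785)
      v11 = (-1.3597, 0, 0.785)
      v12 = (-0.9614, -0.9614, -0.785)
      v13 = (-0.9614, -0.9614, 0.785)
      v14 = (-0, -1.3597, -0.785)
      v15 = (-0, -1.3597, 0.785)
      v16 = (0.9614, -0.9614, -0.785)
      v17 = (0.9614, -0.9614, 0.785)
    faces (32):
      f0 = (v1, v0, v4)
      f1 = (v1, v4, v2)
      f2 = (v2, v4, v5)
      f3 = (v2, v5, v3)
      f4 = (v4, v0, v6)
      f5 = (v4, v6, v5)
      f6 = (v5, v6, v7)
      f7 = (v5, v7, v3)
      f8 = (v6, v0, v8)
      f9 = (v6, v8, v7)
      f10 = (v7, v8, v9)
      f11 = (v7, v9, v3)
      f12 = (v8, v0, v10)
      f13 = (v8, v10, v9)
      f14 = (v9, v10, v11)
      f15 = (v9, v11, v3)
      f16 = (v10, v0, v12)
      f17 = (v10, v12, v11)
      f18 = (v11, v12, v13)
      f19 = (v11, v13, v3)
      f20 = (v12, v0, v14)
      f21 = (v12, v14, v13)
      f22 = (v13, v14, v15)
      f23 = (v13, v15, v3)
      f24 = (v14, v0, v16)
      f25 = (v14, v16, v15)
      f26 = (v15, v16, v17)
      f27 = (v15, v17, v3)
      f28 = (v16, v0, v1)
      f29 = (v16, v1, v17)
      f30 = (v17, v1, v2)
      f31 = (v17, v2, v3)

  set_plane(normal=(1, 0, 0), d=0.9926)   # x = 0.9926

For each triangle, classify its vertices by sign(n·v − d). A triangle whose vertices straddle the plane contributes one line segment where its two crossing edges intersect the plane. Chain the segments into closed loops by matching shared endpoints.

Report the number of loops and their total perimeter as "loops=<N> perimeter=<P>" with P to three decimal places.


Straddling triangles (8 of 32):
  (v1,v0,v4) [+--] → (0.9926, 0, -0.996939)–(0.9926, 0.886091, -0.785)  len=0.9111
  (v1,v4,v2) [+-+] → (0.9926, 0.886091, -0.785)–(0.9926, 0.886091, -0.662017)  len=0.1230
  (v2,v4,v5) [+--] → (0.9926, 0.886091, -0.662017)–(0.9926, 0.886091, 0.785)  len=1.4470
  (v2,v5,v3) [+--] → (0.9926, 0.886091, 0.785)–(0.9926, 0, 0.996939)  len=0.9111
  (v16,v0,v1) [--+] → (0.9926, 0, -0.996939)–(0.9926, -0.886091, -0.785)  len=0.9111
  (v16,v1,v17) [-+-] → (0.9926, -0.886091, -0.785)–(0.9926, -0.886091, 0.662017)  len=1.4470
  (v17,v1,v2) [-++] → (0.9926, -0.886091, 0.662017)–(0.9926, -0.886091, 0.785)  len=0.1230
  (v17,v2,v3) [-+-] → (0.9926, -0.886091, 0.785)–(0.9926, 0, 0.996939)  len=0.9111

Chained into 1 loop(s):
  loop 1: 8 segments, perimeter = 6.7843
Total perimeter = 6.784

loops=1 perimeter=6.784


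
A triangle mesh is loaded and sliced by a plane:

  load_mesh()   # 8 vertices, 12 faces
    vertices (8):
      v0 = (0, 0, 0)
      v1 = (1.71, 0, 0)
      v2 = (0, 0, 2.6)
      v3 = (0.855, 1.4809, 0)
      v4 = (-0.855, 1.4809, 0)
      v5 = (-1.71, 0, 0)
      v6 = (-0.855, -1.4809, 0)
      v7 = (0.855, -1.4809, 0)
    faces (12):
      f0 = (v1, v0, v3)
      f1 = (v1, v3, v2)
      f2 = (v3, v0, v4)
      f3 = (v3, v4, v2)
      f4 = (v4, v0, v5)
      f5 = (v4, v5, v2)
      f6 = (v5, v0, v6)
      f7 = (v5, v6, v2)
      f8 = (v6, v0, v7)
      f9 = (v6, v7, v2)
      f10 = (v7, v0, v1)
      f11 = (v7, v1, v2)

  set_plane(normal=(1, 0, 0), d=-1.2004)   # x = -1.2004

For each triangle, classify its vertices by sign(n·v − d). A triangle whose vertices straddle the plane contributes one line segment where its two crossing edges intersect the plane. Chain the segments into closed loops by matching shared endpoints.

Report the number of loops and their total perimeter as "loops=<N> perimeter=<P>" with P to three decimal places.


loops=1 perimeter=4.114

Straddling triangles (4 of 12):
  (v4,v0,v5) [++-] → (-1.2004, 0, 0)–(-1.2004, 0.882651, 0)  len=0.8827
  (v4,v5,v2) [+-+] → (-1.2004, 0.882651, 0)–(-1.2004, 0, 0.77483)  len=1.1745
  (v5,v0,v6) [-++] → (-1.2004, 0, 0)–(-1.2004, -0.882651, 0)  len=0.8827
  (v5,v6,v2) [-++] → (-1.2004, -0.882651, 0)–(-1.2004, 0, 0.77483)  len=1.1745

Chained into 1 loop(s):
  loop 1: 4 segments, perimeter = 4.1143
Total perimeter = 4.114


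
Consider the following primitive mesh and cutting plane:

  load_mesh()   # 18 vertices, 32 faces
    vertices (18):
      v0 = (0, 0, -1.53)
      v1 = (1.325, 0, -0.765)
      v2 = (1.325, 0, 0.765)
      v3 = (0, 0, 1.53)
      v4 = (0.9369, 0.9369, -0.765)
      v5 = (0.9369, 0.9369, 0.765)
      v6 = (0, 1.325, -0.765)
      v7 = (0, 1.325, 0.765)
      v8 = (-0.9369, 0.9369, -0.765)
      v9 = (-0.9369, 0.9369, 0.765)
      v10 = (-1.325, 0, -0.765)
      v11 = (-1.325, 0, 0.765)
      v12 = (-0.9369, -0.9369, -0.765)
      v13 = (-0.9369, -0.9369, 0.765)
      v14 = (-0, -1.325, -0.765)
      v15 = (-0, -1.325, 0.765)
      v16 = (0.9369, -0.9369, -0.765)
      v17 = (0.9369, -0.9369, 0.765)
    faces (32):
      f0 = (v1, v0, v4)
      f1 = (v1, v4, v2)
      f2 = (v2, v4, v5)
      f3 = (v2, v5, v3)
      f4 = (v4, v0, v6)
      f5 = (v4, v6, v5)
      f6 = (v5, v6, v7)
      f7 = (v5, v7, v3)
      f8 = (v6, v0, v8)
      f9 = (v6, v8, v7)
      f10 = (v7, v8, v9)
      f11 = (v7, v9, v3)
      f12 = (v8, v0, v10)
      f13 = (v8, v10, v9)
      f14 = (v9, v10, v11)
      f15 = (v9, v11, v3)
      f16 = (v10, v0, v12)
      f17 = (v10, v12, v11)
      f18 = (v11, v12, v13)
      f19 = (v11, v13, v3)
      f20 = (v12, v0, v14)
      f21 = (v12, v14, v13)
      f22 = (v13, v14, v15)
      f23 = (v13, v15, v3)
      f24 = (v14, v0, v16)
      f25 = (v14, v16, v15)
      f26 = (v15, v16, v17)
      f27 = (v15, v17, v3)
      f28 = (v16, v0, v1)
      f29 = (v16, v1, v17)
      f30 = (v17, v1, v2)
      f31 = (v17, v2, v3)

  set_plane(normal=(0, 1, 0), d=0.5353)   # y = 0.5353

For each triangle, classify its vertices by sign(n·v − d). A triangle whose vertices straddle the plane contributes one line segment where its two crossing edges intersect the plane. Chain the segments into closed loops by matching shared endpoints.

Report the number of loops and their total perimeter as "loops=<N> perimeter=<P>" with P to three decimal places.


loops=1 perimeter=7.885

Straddling triangles (12 of 32):
  (v1,v0,v4) [--+] → (0.5353, 0.5353, -1.09292)–(1.10326, 0.5353, -0.765)  len=0.6558
  (v1,v4,v2) [-+-] → (1.10326, 0.5353, -0.765)–(1.10326, 0.5353, -0.109169)  len=0.6558
  (v2,v4,v5) [-++] → (1.10326, 0.5353, -0.109169)–(1.10326, 0.5353, 0.765)  len=0.8742
  (v2,v5,v3) [-+-] → (1.10326, 0.5353, 0.765)–(0.5353, 0.5353, 1.09292)  len=0.6558
  (v4,v0,v6) [+-+] → (0.5353, 0.5353, -1.09292)–(0, 0.5353, -1.22094)  len=0.5504
  (v5,v7,v3) [++-] → (0, 0.5353, 1.22094)–(0.5353, 0.5353, 1.09292)  len=0.5504
  (v6,v0,v8) [+-+] → (0, 0.5353, -1.22094)–(-0.5353, 0.5353, -1.09292)  len=0.5504
  (v7,v9,v3) [++-] → (-0.5353, 0.5353, 1.09292)–(0, 0.5353, 1.22094)  len=0.5504
  (v8,v0,v10) [+--] → (-0.5353, 0.5353, -1.09292)–(-1.10326, 0.5353, -0.765)  len=0.6558
  (v8,v10,v9) [+-+] → (-1.10326, 0.5353, -0.765)–(-1.10326, 0.5353, 0.109169)  len=0.8742
  (v9,v10,v11) [+--] → (-1.10326, 0.5353, 0.109169)–(-1.10326, 0.5353, 0.765)  len=0.6558
  (v9,v11,v3) [+--] → (-1.10326, 0.5353, 0.765)–(-0.5353, 0.5353, 1.09292)  len=0.6558

Chained into 1 loop(s):
  loop 1: 12 segments, perimeter = 7.8849
Total perimeter = 7.885
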